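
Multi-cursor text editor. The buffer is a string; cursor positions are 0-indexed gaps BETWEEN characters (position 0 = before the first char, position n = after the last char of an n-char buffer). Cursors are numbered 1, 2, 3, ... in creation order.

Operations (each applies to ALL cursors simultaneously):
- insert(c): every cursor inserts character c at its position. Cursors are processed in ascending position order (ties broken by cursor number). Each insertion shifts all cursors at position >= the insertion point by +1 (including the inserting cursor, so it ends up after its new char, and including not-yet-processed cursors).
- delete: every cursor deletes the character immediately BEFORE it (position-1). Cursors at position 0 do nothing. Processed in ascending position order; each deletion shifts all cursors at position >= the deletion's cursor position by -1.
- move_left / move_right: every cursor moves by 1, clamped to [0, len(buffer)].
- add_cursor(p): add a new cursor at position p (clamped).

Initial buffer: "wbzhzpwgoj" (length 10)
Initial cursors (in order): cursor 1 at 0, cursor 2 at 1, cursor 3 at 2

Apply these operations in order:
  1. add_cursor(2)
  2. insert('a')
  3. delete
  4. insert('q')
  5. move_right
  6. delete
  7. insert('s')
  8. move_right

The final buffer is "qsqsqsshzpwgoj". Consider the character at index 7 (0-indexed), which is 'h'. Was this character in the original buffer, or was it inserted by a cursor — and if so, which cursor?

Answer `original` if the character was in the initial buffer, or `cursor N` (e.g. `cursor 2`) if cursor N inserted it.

Answer: original

Derivation:
After op 1 (add_cursor(2)): buffer="wbzhzpwgoj" (len 10), cursors c1@0 c2@1 c3@2 c4@2, authorship ..........
After op 2 (insert('a')): buffer="awabaazhzpwgoj" (len 14), cursors c1@1 c2@3 c3@6 c4@6, authorship 1.2.34........
After op 3 (delete): buffer="wbzhzpwgoj" (len 10), cursors c1@0 c2@1 c3@2 c4@2, authorship ..........
After op 4 (insert('q')): buffer="qwqbqqzhzpwgoj" (len 14), cursors c1@1 c2@3 c3@6 c4@6, authorship 1.2.34........
After op 5 (move_right): buffer="qwqbqqzhzpwgoj" (len 14), cursors c1@2 c2@4 c3@7 c4@7, authorship 1.2.34........
After op 6 (delete): buffer="qqqhzpwgoj" (len 10), cursors c1@1 c2@2 c3@3 c4@3, authorship 123.......
After op 7 (insert('s')): buffer="qsqsqsshzpwgoj" (len 14), cursors c1@2 c2@4 c3@7 c4@7, authorship 1122334.......
After op 8 (move_right): buffer="qsqsqsshzpwgoj" (len 14), cursors c1@3 c2@5 c3@8 c4@8, authorship 1122334.......
Authorship (.=original, N=cursor N): 1 1 2 2 3 3 4 . . . . . . .
Index 7: author = original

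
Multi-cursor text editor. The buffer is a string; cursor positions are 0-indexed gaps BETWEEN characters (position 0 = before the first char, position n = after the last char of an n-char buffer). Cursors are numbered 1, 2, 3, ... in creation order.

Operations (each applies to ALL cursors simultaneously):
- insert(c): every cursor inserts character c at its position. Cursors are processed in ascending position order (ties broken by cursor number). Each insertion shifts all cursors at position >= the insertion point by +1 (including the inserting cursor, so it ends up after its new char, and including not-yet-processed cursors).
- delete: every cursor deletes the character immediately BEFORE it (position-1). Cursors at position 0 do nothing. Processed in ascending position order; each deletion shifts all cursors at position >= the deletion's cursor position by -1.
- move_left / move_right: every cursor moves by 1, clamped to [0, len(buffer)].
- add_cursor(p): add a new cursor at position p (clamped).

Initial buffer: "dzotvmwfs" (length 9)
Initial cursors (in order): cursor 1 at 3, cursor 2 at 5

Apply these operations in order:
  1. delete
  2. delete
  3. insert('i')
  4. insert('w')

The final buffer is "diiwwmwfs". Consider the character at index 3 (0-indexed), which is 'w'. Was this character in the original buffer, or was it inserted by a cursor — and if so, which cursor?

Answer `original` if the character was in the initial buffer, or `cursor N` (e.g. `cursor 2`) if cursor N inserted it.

After op 1 (delete): buffer="dztmwfs" (len 7), cursors c1@2 c2@3, authorship .......
After op 2 (delete): buffer="dmwfs" (len 5), cursors c1@1 c2@1, authorship .....
After op 3 (insert('i')): buffer="diimwfs" (len 7), cursors c1@3 c2@3, authorship .12....
After op 4 (insert('w')): buffer="diiwwmwfs" (len 9), cursors c1@5 c2@5, authorship .1212....
Authorship (.=original, N=cursor N): . 1 2 1 2 . . . .
Index 3: author = 1

Answer: cursor 1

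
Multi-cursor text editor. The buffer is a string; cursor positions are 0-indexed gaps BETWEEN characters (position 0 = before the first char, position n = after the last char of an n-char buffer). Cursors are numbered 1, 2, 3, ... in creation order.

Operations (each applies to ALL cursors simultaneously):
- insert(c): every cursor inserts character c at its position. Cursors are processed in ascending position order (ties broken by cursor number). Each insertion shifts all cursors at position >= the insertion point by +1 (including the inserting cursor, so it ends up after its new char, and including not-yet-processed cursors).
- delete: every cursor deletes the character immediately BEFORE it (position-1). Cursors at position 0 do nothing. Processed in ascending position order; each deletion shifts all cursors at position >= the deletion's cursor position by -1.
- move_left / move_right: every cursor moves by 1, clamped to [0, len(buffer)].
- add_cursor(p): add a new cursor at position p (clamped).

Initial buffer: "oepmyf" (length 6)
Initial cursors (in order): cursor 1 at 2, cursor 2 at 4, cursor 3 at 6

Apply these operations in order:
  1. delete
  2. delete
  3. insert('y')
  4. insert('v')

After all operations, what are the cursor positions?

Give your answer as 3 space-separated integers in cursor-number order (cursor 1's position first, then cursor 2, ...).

After op 1 (delete): buffer="opy" (len 3), cursors c1@1 c2@2 c3@3, authorship ...
After op 2 (delete): buffer="" (len 0), cursors c1@0 c2@0 c3@0, authorship 
After op 3 (insert('y')): buffer="yyy" (len 3), cursors c1@3 c2@3 c3@3, authorship 123
After op 4 (insert('v')): buffer="yyyvvv" (len 6), cursors c1@6 c2@6 c3@6, authorship 123123

Answer: 6 6 6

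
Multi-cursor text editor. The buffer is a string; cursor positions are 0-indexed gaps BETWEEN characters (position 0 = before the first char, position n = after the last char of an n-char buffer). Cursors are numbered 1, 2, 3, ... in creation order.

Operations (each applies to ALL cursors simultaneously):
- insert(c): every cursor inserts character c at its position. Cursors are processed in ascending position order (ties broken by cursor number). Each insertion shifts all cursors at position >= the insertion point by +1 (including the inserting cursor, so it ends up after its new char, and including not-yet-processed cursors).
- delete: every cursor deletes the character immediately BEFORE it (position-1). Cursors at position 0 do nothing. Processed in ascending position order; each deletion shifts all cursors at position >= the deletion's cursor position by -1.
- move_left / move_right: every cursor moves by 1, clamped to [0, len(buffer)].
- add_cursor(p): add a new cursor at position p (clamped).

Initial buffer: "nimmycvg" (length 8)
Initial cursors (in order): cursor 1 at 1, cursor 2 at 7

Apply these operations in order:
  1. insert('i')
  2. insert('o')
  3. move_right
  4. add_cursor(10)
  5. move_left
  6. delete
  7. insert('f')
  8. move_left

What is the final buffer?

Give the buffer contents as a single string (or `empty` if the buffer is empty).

After op 1 (insert('i')): buffer="niimmycvig" (len 10), cursors c1@2 c2@9, authorship .1......2.
After op 2 (insert('o')): buffer="nioimmycviog" (len 12), cursors c1@3 c2@11, authorship .11......22.
After op 3 (move_right): buffer="nioimmycviog" (len 12), cursors c1@4 c2@12, authorship .11......22.
After op 4 (add_cursor(10)): buffer="nioimmycviog" (len 12), cursors c1@4 c3@10 c2@12, authorship .11......22.
After op 5 (move_left): buffer="nioimmycviog" (len 12), cursors c1@3 c3@9 c2@11, authorship .11......22.
After op 6 (delete): buffer="niimmycig" (len 9), cursors c1@2 c3@7 c2@8, authorship .1.....2.
After op 7 (insert('f')): buffer="nifimmycfifg" (len 12), cursors c1@3 c3@9 c2@11, authorship .11.....322.
After op 8 (move_left): buffer="nifimmycfifg" (len 12), cursors c1@2 c3@8 c2@10, authorship .11.....322.

Answer: nifimmycfifg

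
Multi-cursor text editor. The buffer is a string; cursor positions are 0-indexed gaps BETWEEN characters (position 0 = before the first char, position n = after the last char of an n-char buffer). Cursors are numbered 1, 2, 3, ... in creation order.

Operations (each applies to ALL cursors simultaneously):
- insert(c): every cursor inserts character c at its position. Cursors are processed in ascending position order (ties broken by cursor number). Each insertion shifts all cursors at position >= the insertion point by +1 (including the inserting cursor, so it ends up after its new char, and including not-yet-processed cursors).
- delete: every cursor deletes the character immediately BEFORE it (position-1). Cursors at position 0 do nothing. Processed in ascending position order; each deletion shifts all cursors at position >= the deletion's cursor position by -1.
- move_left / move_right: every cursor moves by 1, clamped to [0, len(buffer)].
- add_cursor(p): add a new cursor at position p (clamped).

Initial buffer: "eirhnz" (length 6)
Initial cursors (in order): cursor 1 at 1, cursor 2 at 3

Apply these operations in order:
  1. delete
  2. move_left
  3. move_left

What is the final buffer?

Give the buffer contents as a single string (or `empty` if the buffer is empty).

Answer: ihnz

Derivation:
After op 1 (delete): buffer="ihnz" (len 4), cursors c1@0 c2@1, authorship ....
After op 2 (move_left): buffer="ihnz" (len 4), cursors c1@0 c2@0, authorship ....
After op 3 (move_left): buffer="ihnz" (len 4), cursors c1@0 c2@0, authorship ....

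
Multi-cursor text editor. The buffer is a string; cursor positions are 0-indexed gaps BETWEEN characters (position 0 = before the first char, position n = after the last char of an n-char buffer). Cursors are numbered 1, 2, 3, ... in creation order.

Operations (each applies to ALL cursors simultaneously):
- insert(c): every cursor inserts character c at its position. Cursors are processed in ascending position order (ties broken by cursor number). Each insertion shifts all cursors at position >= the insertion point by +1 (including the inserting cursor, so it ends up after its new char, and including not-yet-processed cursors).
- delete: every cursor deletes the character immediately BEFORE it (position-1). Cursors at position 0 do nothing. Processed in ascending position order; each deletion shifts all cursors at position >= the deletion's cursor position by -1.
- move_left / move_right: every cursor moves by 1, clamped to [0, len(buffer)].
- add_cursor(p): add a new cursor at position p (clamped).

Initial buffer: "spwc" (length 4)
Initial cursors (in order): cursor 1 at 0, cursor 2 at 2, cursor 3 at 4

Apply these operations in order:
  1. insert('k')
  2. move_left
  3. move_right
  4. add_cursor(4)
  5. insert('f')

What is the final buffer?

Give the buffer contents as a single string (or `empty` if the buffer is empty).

After op 1 (insert('k')): buffer="kspkwck" (len 7), cursors c1@1 c2@4 c3@7, authorship 1..2..3
After op 2 (move_left): buffer="kspkwck" (len 7), cursors c1@0 c2@3 c3@6, authorship 1..2..3
After op 3 (move_right): buffer="kspkwck" (len 7), cursors c1@1 c2@4 c3@7, authorship 1..2..3
After op 4 (add_cursor(4)): buffer="kspkwck" (len 7), cursors c1@1 c2@4 c4@4 c3@7, authorship 1..2..3
After op 5 (insert('f')): buffer="kfspkffwckf" (len 11), cursors c1@2 c2@7 c4@7 c3@11, authorship 11..224..33

Answer: kfspkffwckf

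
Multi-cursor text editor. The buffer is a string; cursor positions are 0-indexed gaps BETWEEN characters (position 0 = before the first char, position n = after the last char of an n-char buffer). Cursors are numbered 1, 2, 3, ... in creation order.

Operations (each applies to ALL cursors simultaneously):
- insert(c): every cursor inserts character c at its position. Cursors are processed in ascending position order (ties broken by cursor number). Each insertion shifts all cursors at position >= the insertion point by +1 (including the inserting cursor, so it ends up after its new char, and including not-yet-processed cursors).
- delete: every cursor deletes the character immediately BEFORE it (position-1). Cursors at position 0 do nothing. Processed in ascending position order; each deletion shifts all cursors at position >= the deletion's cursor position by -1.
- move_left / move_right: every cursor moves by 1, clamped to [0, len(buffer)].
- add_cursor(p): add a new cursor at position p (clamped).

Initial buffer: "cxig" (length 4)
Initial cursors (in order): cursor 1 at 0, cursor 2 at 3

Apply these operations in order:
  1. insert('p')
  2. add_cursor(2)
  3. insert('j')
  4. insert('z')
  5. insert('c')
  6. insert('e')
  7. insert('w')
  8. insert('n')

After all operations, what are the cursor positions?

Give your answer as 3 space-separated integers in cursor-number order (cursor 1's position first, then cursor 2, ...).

After op 1 (insert('p')): buffer="pcxipg" (len 6), cursors c1@1 c2@5, authorship 1...2.
After op 2 (add_cursor(2)): buffer="pcxipg" (len 6), cursors c1@1 c3@2 c2@5, authorship 1...2.
After op 3 (insert('j')): buffer="pjcjxipjg" (len 9), cursors c1@2 c3@4 c2@8, authorship 11.3..22.
After op 4 (insert('z')): buffer="pjzcjzxipjzg" (len 12), cursors c1@3 c3@6 c2@11, authorship 111.33..222.
After op 5 (insert('c')): buffer="pjzccjzcxipjzcg" (len 15), cursors c1@4 c3@8 c2@14, authorship 1111.333..2222.
After op 6 (insert('e')): buffer="pjzcecjzcexipjzceg" (len 18), cursors c1@5 c3@10 c2@17, authorship 11111.3333..22222.
After op 7 (insert('w')): buffer="pjzcewcjzcewxipjzcewg" (len 21), cursors c1@6 c3@12 c2@20, authorship 111111.33333..222222.
After op 8 (insert('n')): buffer="pjzcewncjzcewnxipjzcewng" (len 24), cursors c1@7 c3@14 c2@23, authorship 1111111.333333..2222222.

Answer: 7 23 14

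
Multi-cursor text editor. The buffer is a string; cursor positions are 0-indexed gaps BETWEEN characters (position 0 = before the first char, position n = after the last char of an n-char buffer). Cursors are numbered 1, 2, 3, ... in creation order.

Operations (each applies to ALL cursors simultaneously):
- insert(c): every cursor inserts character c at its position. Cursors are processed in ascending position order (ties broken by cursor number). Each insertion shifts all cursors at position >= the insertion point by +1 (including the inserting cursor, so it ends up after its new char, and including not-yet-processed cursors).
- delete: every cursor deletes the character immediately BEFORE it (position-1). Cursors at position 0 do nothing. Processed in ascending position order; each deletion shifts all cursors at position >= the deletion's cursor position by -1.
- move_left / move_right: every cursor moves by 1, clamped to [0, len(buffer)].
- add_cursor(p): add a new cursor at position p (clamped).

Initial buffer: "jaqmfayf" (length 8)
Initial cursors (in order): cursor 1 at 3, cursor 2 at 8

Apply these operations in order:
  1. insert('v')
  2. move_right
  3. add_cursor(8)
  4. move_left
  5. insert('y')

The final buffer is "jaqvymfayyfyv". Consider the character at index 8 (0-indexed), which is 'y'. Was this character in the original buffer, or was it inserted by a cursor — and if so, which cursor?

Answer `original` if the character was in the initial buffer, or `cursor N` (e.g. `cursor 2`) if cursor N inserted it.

Answer: cursor 3

Derivation:
After op 1 (insert('v')): buffer="jaqvmfayfv" (len 10), cursors c1@4 c2@10, authorship ...1.....2
After op 2 (move_right): buffer="jaqvmfayfv" (len 10), cursors c1@5 c2@10, authorship ...1.....2
After op 3 (add_cursor(8)): buffer="jaqvmfayfv" (len 10), cursors c1@5 c3@8 c2@10, authorship ...1.....2
After op 4 (move_left): buffer="jaqvmfayfv" (len 10), cursors c1@4 c3@7 c2@9, authorship ...1.....2
After op 5 (insert('y')): buffer="jaqvymfayyfyv" (len 13), cursors c1@5 c3@9 c2@12, authorship ...11...3..22
Authorship (.=original, N=cursor N): . . . 1 1 . . . 3 . . 2 2
Index 8: author = 3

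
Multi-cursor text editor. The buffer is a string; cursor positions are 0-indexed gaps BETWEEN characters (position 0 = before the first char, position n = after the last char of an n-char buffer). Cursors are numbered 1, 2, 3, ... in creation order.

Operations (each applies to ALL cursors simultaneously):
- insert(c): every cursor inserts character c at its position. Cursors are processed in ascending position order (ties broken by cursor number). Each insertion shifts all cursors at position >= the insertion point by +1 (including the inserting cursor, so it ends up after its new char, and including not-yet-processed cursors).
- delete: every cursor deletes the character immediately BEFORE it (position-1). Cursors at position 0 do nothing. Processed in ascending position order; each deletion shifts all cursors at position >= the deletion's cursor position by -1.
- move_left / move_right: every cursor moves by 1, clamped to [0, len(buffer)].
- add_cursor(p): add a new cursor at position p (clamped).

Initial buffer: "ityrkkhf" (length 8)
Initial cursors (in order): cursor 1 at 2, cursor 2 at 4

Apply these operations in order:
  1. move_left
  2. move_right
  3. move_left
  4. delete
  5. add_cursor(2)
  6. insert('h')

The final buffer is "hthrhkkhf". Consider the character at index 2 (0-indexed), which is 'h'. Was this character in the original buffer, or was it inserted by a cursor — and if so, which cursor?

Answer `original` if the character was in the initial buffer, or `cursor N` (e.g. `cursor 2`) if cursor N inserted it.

After op 1 (move_left): buffer="ityrkkhf" (len 8), cursors c1@1 c2@3, authorship ........
After op 2 (move_right): buffer="ityrkkhf" (len 8), cursors c1@2 c2@4, authorship ........
After op 3 (move_left): buffer="ityrkkhf" (len 8), cursors c1@1 c2@3, authorship ........
After op 4 (delete): buffer="trkkhf" (len 6), cursors c1@0 c2@1, authorship ......
After op 5 (add_cursor(2)): buffer="trkkhf" (len 6), cursors c1@0 c2@1 c3@2, authorship ......
After op 6 (insert('h')): buffer="hthrhkkhf" (len 9), cursors c1@1 c2@3 c3@5, authorship 1.2.3....
Authorship (.=original, N=cursor N): 1 . 2 . 3 . . . .
Index 2: author = 2

Answer: cursor 2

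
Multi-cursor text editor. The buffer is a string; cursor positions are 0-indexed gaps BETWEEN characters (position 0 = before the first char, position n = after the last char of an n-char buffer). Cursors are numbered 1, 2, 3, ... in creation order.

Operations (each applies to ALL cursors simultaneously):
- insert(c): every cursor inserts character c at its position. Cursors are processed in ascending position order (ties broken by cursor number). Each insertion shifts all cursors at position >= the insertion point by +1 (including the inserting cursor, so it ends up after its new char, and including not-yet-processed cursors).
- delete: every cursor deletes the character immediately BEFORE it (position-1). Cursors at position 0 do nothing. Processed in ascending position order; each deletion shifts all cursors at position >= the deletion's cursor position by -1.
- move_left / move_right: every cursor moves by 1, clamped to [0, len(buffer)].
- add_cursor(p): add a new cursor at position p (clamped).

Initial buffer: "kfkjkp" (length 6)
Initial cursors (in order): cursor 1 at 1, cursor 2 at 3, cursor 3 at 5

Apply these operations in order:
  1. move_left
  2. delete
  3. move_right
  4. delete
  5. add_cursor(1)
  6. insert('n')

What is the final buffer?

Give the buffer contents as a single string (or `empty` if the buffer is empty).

After op 1 (move_left): buffer="kfkjkp" (len 6), cursors c1@0 c2@2 c3@4, authorship ......
After op 2 (delete): buffer="kkkp" (len 4), cursors c1@0 c2@1 c3@2, authorship ....
After op 3 (move_right): buffer="kkkp" (len 4), cursors c1@1 c2@2 c3@3, authorship ....
After op 4 (delete): buffer="p" (len 1), cursors c1@0 c2@0 c3@0, authorship .
After op 5 (add_cursor(1)): buffer="p" (len 1), cursors c1@0 c2@0 c3@0 c4@1, authorship .
After op 6 (insert('n')): buffer="nnnpn" (len 5), cursors c1@3 c2@3 c3@3 c4@5, authorship 123.4

Answer: nnnpn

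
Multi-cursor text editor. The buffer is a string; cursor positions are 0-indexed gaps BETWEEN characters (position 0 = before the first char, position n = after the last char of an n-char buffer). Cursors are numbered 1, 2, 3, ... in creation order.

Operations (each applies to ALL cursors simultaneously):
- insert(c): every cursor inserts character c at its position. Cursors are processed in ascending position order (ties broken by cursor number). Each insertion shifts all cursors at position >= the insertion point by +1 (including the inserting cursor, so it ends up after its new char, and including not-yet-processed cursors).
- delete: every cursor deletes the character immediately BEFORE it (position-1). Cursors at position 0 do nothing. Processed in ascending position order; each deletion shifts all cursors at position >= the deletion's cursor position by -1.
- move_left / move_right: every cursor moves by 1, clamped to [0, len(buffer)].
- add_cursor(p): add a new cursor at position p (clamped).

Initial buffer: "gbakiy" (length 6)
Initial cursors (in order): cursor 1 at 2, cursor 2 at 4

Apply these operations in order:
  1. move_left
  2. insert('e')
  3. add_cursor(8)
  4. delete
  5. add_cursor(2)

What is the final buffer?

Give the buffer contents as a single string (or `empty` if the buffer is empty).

Answer: gbaki

Derivation:
After op 1 (move_left): buffer="gbakiy" (len 6), cursors c1@1 c2@3, authorship ......
After op 2 (insert('e')): buffer="gebaekiy" (len 8), cursors c1@2 c2@5, authorship .1..2...
After op 3 (add_cursor(8)): buffer="gebaekiy" (len 8), cursors c1@2 c2@5 c3@8, authorship .1..2...
After op 4 (delete): buffer="gbaki" (len 5), cursors c1@1 c2@3 c3@5, authorship .....
After op 5 (add_cursor(2)): buffer="gbaki" (len 5), cursors c1@1 c4@2 c2@3 c3@5, authorship .....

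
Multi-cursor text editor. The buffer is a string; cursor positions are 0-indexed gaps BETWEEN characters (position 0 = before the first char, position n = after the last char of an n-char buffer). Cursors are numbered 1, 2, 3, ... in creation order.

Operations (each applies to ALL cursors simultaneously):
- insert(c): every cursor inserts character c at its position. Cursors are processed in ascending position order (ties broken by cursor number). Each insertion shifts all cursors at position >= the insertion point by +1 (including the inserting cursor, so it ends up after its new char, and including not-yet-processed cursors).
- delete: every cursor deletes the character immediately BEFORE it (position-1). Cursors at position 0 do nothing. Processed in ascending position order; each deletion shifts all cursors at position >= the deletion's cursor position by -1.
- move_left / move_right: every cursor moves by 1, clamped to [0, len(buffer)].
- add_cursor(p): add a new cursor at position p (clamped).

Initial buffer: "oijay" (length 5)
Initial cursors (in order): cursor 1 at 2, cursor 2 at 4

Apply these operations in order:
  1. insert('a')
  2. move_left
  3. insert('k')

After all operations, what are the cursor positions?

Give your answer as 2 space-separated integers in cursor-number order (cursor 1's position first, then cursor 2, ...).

Answer: 3 7

Derivation:
After op 1 (insert('a')): buffer="oiajaay" (len 7), cursors c1@3 c2@6, authorship ..1..2.
After op 2 (move_left): buffer="oiajaay" (len 7), cursors c1@2 c2@5, authorship ..1..2.
After op 3 (insert('k')): buffer="oikajakay" (len 9), cursors c1@3 c2@7, authorship ..11..22.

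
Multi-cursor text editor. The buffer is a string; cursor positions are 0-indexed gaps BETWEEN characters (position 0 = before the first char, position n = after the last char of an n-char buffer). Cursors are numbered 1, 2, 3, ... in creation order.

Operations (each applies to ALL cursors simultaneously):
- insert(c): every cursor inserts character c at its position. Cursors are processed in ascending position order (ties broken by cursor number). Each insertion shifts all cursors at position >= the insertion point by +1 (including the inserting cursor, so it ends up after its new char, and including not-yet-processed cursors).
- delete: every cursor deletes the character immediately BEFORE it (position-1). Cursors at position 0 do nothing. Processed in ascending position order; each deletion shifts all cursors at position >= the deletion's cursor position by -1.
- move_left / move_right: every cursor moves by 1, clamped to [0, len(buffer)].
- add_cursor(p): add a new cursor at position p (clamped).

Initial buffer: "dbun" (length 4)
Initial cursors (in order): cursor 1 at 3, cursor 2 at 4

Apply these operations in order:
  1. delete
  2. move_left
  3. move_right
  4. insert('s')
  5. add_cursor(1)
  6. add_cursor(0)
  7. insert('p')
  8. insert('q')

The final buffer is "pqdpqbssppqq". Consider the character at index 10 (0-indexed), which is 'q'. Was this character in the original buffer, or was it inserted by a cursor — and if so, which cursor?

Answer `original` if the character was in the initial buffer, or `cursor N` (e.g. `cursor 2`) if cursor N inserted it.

After op 1 (delete): buffer="db" (len 2), cursors c1@2 c2@2, authorship ..
After op 2 (move_left): buffer="db" (len 2), cursors c1@1 c2@1, authorship ..
After op 3 (move_right): buffer="db" (len 2), cursors c1@2 c2@2, authorship ..
After op 4 (insert('s')): buffer="dbss" (len 4), cursors c1@4 c2@4, authorship ..12
After op 5 (add_cursor(1)): buffer="dbss" (len 4), cursors c3@1 c1@4 c2@4, authorship ..12
After op 6 (add_cursor(0)): buffer="dbss" (len 4), cursors c4@0 c3@1 c1@4 c2@4, authorship ..12
After op 7 (insert('p')): buffer="pdpbsspp" (len 8), cursors c4@1 c3@3 c1@8 c2@8, authorship 4.3.1212
After op 8 (insert('q')): buffer="pqdpqbssppqq" (len 12), cursors c4@2 c3@5 c1@12 c2@12, authorship 44.33.121212
Authorship (.=original, N=cursor N): 4 4 . 3 3 . 1 2 1 2 1 2
Index 10: author = 1

Answer: cursor 1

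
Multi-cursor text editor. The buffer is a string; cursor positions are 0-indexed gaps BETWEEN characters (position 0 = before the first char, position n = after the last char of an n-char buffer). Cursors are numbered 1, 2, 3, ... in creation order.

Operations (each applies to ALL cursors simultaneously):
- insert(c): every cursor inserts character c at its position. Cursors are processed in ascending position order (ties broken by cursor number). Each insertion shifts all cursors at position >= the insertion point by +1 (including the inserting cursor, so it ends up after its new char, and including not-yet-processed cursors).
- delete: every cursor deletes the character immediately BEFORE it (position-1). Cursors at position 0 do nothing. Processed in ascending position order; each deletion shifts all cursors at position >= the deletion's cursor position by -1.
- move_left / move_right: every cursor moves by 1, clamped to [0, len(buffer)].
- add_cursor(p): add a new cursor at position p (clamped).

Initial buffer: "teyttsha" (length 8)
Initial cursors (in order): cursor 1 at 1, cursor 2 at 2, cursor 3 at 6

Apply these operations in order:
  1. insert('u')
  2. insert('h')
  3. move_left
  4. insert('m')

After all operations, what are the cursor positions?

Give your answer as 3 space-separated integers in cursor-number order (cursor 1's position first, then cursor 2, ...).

Answer: 3 7 14

Derivation:
After op 1 (insert('u')): buffer="tueuyttsuha" (len 11), cursors c1@2 c2@4 c3@9, authorship .1.2....3..
After op 2 (insert('h')): buffer="tuheuhyttsuhha" (len 14), cursors c1@3 c2@6 c3@12, authorship .11.22....33..
After op 3 (move_left): buffer="tuheuhyttsuhha" (len 14), cursors c1@2 c2@5 c3@11, authorship .11.22....33..
After op 4 (insert('m')): buffer="tumheumhyttsumhha" (len 17), cursors c1@3 c2@7 c3@14, authorship .111.222....333..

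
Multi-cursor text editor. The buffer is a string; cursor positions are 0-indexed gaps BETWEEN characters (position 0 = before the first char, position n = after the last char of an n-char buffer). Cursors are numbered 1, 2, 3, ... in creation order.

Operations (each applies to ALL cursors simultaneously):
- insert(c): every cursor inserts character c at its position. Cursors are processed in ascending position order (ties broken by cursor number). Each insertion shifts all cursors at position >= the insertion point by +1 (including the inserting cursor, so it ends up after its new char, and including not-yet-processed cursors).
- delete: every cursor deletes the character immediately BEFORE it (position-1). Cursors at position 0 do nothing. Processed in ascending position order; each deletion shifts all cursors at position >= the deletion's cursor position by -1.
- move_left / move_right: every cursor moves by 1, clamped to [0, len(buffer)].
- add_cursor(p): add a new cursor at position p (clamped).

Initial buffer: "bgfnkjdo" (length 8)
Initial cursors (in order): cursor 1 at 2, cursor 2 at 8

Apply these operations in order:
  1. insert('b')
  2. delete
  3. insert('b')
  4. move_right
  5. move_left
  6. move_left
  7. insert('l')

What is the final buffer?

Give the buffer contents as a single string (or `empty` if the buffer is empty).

Answer: bglbfnkjdlob

Derivation:
After op 1 (insert('b')): buffer="bgbfnkjdob" (len 10), cursors c1@3 c2@10, authorship ..1......2
After op 2 (delete): buffer="bgfnkjdo" (len 8), cursors c1@2 c2@8, authorship ........
After op 3 (insert('b')): buffer="bgbfnkjdob" (len 10), cursors c1@3 c2@10, authorship ..1......2
After op 4 (move_right): buffer="bgbfnkjdob" (len 10), cursors c1@4 c2@10, authorship ..1......2
After op 5 (move_left): buffer="bgbfnkjdob" (len 10), cursors c1@3 c2@9, authorship ..1......2
After op 6 (move_left): buffer="bgbfnkjdob" (len 10), cursors c1@2 c2@8, authorship ..1......2
After op 7 (insert('l')): buffer="bglbfnkjdlob" (len 12), cursors c1@3 c2@10, authorship ..11.....2.2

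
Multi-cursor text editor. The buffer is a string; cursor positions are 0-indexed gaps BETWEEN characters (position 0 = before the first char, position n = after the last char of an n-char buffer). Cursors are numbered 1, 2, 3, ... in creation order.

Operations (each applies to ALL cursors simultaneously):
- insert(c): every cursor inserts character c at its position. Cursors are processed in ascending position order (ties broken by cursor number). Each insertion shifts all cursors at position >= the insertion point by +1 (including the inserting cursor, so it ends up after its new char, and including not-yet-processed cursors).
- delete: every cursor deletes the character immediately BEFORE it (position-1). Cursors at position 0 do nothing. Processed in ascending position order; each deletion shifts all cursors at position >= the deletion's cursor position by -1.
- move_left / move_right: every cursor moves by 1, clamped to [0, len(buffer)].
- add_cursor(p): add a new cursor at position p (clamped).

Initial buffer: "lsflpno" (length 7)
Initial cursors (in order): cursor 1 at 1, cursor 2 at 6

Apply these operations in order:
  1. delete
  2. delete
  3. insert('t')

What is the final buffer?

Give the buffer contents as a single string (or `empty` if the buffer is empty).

After op 1 (delete): buffer="sflpo" (len 5), cursors c1@0 c2@4, authorship .....
After op 2 (delete): buffer="sflo" (len 4), cursors c1@0 c2@3, authorship ....
After op 3 (insert('t')): buffer="tsflto" (len 6), cursors c1@1 c2@5, authorship 1...2.

Answer: tsflto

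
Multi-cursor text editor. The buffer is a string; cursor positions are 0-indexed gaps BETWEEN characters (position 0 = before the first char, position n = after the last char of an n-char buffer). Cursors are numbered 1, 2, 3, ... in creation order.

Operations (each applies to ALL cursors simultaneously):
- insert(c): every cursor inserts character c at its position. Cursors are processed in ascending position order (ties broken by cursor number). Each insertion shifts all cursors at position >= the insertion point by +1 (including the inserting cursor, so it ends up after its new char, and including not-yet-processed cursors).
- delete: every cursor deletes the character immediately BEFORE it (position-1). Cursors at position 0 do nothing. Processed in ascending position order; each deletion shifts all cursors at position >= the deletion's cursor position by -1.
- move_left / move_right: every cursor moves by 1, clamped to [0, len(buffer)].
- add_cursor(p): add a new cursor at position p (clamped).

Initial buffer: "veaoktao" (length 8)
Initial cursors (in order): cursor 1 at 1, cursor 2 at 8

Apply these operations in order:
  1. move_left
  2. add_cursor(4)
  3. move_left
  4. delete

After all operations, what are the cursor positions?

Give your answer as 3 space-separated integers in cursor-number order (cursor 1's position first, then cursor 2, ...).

Answer: 0 4 2

Derivation:
After op 1 (move_left): buffer="veaoktao" (len 8), cursors c1@0 c2@7, authorship ........
After op 2 (add_cursor(4)): buffer="veaoktao" (len 8), cursors c1@0 c3@4 c2@7, authorship ........
After op 3 (move_left): buffer="veaoktao" (len 8), cursors c1@0 c3@3 c2@6, authorship ........
After op 4 (delete): buffer="veokao" (len 6), cursors c1@0 c3@2 c2@4, authorship ......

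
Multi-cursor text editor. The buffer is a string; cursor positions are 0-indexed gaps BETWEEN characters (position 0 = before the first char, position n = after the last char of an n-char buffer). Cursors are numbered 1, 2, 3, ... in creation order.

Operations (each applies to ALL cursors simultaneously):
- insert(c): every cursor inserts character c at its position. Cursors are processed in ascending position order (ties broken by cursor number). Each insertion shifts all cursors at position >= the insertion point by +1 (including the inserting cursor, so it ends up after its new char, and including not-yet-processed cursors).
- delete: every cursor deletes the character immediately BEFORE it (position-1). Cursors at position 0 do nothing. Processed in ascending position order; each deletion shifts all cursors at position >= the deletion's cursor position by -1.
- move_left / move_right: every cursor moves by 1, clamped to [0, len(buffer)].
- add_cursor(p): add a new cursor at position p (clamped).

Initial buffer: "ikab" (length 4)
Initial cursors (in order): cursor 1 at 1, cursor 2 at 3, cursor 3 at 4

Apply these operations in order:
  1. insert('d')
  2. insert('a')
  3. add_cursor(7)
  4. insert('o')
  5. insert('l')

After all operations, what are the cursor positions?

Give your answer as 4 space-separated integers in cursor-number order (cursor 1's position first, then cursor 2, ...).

Answer: 5 13 18 13

Derivation:
After op 1 (insert('d')): buffer="idkadbd" (len 7), cursors c1@2 c2@5 c3@7, authorship .1..2.3
After op 2 (insert('a')): buffer="idakadabda" (len 10), cursors c1@3 c2@7 c3@10, authorship .11..22.33
After op 3 (add_cursor(7)): buffer="idakadabda" (len 10), cursors c1@3 c2@7 c4@7 c3@10, authorship .11..22.33
After op 4 (insert('o')): buffer="idaokadaoobdao" (len 14), cursors c1@4 c2@10 c4@10 c3@14, authorship .111..2224.333
After op 5 (insert('l')): buffer="idaolkadaoollbdaol" (len 18), cursors c1@5 c2@13 c4@13 c3@18, authorship .1111..222424.3333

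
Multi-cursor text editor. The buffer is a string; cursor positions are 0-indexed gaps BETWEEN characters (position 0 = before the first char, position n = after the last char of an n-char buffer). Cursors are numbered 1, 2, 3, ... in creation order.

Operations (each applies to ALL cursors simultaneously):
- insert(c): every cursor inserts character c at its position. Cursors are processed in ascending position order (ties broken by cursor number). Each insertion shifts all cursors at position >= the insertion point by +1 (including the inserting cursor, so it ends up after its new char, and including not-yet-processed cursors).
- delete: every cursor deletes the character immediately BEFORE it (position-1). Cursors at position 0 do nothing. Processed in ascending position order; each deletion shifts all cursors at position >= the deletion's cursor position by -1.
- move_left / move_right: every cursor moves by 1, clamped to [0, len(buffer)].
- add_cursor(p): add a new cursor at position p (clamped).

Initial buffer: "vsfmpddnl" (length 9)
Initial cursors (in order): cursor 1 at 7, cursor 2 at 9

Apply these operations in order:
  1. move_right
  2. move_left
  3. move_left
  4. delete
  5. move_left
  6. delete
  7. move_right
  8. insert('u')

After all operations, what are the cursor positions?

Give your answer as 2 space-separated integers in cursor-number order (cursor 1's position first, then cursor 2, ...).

Answer: 5 5

Derivation:
After op 1 (move_right): buffer="vsfmpddnl" (len 9), cursors c1@8 c2@9, authorship .........
After op 2 (move_left): buffer="vsfmpddnl" (len 9), cursors c1@7 c2@8, authorship .........
After op 3 (move_left): buffer="vsfmpddnl" (len 9), cursors c1@6 c2@7, authorship .........
After op 4 (delete): buffer="vsfmpnl" (len 7), cursors c1@5 c2@5, authorship .......
After op 5 (move_left): buffer="vsfmpnl" (len 7), cursors c1@4 c2@4, authorship .......
After op 6 (delete): buffer="vspnl" (len 5), cursors c1@2 c2@2, authorship .....
After op 7 (move_right): buffer="vspnl" (len 5), cursors c1@3 c2@3, authorship .....
After op 8 (insert('u')): buffer="vspuunl" (len 7), cursors c1@5 c2@5, authorship ...12..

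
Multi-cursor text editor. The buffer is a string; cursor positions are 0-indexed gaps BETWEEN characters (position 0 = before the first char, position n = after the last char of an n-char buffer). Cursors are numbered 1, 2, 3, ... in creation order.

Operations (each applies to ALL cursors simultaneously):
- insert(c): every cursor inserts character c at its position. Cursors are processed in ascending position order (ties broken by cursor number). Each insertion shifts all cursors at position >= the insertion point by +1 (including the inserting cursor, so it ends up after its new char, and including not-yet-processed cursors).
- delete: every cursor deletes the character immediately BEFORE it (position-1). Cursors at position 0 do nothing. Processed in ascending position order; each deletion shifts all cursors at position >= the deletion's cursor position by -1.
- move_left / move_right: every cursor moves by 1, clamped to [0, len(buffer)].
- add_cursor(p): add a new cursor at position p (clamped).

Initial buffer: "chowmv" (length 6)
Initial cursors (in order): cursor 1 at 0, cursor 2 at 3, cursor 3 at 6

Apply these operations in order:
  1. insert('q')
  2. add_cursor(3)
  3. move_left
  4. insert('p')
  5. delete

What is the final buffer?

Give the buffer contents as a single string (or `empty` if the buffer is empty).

After op 1 (insert('q')): buffer="qchoqwmvq" (len 9), cursors c1@1 c2@5 c3@9, authorship 1...2...3
After op 2 (add_cursor(3)): buffer="qchoqwmvq" (len 9), cursors c1@1 c4@3 c2@5 c3@9, authorship 1...2...3
After op 3 (move_left): buffer="qchoqwmvq" (len 9), cursors c1@0 c4@2 c2@4 c3@8, authorship 1...2...3
After op 4 (insert('p')): buffer="pqcphopqwmvpq" (len 13), cursors c1@1 c4@4 c2@7 c3@12, authorship 11.4..22...33
After op 5 (delete): buffer="qchoqwmvq" (len 9), cursors c1@0 c4@2 c2@4 c3@8, authorship 1...2...3

Answer: qchoqwmvq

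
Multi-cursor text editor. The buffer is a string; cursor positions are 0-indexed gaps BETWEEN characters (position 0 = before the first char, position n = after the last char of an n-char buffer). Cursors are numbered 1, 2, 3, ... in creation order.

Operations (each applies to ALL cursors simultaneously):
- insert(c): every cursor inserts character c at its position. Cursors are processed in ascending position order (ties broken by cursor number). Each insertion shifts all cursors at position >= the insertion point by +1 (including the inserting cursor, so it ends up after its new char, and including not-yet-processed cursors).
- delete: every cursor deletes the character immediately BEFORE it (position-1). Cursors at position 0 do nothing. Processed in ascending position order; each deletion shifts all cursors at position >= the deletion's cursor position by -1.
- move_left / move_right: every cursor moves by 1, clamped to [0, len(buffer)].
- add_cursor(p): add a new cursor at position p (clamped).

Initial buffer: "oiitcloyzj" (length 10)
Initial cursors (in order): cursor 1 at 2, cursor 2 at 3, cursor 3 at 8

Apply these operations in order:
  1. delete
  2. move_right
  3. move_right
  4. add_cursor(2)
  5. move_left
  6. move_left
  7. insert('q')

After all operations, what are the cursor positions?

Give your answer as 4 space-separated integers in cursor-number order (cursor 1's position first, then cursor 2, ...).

Answer: 4 4 9 1

Derivation:
After op 1 (delete): buffer="otclozj" (len 7), cursors c1@1 c2@1 c3@5, authorship .......
After op 2 (move_right): buffer="otclozj" (len 7), cursors c1@2 c2@2 c3@6, authorship .......
After op 3 (move_right): buffer="otclozj" (len 7), cursors c1@3 c2@3 c3@7, authorship .......
After op 4 (add_cursor(2)): buffer="otclozj" (len 7), cursors c4@2 c1@3 c2@3 c3@7, authorship .......
After op 5 (move_left): buffer="otclozj" (len 7), cursors c4@1 c1@2 c2@2 c3@6, authorship .......
After op 6 (move_left): buffer="otclozj" (len 7), cursors c4@0 c1@1 c2@1 c3@5, authorship .......
After op 7 (insert('q')): buffer="qoqqtcloqzj" (len 11), cursors c4@1 c1@4 c2@4 c3@9, authorship 4.12....3..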